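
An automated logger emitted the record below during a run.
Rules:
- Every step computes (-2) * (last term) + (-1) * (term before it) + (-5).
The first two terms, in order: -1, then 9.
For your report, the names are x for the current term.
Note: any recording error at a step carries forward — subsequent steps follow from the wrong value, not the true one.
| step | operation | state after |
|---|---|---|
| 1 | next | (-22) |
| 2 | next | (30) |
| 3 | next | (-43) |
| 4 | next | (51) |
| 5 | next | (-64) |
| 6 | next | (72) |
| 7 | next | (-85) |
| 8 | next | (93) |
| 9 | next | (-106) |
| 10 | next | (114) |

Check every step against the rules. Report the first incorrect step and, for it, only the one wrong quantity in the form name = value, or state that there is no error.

no error

Recomputing the run from the initial state:
step 1: x = -22
step 2: x = 30
step 3: x = -43
step 4: x = 51
step 5: x = -64
step 6: x = 72
step 7: x = -85
step 8: x = 93
step 9: x = -106
step 10: x = 114
This matches the record at every step.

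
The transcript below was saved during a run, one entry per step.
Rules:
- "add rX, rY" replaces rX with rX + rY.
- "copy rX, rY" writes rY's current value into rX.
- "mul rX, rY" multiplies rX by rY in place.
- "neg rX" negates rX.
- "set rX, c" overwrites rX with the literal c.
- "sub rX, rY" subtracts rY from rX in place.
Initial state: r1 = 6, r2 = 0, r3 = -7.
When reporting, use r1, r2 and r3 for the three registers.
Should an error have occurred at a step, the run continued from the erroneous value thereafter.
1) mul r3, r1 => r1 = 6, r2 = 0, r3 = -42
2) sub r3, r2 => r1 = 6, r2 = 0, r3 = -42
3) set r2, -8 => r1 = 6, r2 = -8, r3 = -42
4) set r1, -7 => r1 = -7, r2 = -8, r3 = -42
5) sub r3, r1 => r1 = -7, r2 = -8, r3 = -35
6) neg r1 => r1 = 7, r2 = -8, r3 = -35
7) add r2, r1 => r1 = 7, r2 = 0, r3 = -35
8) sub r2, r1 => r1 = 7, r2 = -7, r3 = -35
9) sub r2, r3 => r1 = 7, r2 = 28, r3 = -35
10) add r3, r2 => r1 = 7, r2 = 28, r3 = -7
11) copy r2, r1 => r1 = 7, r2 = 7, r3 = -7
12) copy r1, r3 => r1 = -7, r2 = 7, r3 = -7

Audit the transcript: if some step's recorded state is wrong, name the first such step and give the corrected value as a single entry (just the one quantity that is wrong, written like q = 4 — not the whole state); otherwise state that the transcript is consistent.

Step 1: r3 = -7 * 6 = -42 — exactly as logged.
Step 2: r3 = -42 - 0 = -42 — verified.
Step 3: r2 = -8 — checks out.
Step 4: r1 = -7 — agrees with the transcript.
Step 5: r3 = -42 - -7 = -35 — confirmed correct.
Step 6: r1 = -(-7) = 7 — no discrepancy.
Step 7: r2 = -8 + 7 = -1 — the entry is off here.
So the first discrepancy is step 7, where the right value is r2 = -1.

step 7, r2 = -1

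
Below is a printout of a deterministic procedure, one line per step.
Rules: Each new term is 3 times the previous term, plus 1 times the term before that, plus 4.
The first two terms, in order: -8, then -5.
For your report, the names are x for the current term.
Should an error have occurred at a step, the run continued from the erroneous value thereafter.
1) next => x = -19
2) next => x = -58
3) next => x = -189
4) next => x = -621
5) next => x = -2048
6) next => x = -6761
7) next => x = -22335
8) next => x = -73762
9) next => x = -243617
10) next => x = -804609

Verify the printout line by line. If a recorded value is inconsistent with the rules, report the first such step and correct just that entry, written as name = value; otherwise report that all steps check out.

step 7, x = -22327

Step 1: x = 3*(-5) + (1)*(-8) + (4) = -19 — no discrepancy.
Step 2: x = 3*(-19) + (1)*(-5) + (4) = -58 — verified.
Step 3: x = 3*(-58) + (1)*(-19) + (4) = -189 — exactly as logged.
Step 4: x = 3*(-189) + (1)*(-58) + (4) = -621 — in agreement.
Step 5: x = 3*(-621) + (1)*(-189) + (4) = -2048 — checks out.
Step 6: x = 3*(-2048) + (1)*(-621) + (4) = -6761 — no discrepancy.
Step 7: x = 3*(-6761) + (1)*(-2048) + (4) = -22327 — not what was recorded.
First incorrect step: 7; the correct value is x = -22327.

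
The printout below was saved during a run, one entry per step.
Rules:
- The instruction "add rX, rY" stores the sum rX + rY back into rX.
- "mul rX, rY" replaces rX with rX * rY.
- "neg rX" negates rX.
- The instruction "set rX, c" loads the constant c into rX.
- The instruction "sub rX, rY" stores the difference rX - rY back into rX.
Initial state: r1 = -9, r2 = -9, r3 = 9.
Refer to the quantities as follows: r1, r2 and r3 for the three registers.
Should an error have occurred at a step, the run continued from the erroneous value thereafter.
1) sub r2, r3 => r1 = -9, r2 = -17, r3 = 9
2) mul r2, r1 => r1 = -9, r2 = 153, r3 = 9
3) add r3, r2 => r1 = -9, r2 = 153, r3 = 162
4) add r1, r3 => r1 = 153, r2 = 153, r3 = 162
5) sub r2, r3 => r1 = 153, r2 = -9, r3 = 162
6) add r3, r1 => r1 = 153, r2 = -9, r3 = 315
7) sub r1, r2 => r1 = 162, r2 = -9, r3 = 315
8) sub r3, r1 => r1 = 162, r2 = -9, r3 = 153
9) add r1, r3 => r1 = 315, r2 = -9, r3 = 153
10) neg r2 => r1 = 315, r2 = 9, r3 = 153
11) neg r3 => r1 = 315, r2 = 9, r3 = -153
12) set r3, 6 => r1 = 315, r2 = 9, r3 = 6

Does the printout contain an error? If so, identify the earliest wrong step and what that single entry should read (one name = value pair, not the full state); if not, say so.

step 1: r2 = -9 - 9 = -18 -> the recorded entry deviates here
First deviation found at step 1; the corrected entry is r2 = -18.

step 1, r2 = -18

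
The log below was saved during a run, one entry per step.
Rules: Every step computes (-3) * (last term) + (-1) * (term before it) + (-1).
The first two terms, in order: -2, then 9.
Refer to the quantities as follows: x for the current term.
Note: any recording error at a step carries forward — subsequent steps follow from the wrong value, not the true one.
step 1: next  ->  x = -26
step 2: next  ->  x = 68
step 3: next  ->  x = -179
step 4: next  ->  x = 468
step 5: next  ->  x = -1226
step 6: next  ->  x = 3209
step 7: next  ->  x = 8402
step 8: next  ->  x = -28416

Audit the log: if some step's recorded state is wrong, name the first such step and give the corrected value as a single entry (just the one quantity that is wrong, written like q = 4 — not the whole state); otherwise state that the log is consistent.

step 7, x = -8402

Recomputing the run from the initial state:
step 1: x = -26
step 2: x = 68
step 3: x = -179
step 4: x = 468
step 5: x = -1226
step 6: x = 3209
step 7: x = -8402
step 8: x = 21996
The first disagreement with the log is at step 7, where the value should be x = -8402.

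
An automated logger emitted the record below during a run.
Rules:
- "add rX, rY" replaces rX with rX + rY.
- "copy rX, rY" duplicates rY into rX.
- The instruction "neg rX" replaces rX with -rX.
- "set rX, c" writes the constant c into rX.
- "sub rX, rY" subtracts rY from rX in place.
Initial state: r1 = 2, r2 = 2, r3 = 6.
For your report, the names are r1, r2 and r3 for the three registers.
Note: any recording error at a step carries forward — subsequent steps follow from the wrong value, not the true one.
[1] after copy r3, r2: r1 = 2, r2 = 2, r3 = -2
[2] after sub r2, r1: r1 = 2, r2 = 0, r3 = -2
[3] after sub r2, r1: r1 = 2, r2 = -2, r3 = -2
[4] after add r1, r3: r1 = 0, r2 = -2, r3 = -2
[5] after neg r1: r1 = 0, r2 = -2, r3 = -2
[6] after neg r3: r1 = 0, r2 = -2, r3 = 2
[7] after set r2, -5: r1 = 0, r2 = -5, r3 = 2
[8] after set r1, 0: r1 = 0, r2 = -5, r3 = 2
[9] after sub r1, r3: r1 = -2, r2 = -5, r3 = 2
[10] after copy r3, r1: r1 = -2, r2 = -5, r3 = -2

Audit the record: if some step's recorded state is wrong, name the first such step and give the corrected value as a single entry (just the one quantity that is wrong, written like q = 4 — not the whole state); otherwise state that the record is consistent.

step 1: r3 = 2 -> the record disagrees here
That makes step 1 the first incorrect line — r3 = 2 is what it should show.

step 1, r3 = 2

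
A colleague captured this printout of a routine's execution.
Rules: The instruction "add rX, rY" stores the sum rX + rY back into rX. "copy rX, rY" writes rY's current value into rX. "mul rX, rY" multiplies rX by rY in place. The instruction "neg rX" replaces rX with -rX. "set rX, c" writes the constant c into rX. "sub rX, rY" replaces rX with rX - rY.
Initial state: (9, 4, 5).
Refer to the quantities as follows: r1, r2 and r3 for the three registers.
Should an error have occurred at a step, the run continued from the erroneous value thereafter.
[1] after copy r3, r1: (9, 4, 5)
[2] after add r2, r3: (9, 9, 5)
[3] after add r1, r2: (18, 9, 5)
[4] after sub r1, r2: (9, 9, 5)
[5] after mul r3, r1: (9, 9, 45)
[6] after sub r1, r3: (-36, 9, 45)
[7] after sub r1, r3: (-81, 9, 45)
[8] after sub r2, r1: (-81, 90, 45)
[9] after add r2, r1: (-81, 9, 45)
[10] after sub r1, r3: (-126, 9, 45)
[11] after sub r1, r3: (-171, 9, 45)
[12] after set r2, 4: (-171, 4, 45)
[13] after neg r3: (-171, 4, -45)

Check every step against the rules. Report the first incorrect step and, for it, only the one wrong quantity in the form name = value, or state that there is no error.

Recomputing the run from the initial state:
step 1: r1 = 9, r2 = 4, r3 = 9
step 2: r1 = 9, r2 = 13, r3 = 9
step 3: r1 = 22, r2 = 13, r3 = 9
step 4: r1 = 9, r2 = 13, r3 = 9
step 5: r1 = 9, r2 = 13, r3 = 81
step 6: r1 = -72, r2 = 13, r3 = 81
step 7: r1 = -153, r2 = 13, r3 = 81
step 8: r1 = -153, r2 = 166, r3 = 81
step 9: r1 = -153, r2 = 13, r3 = 81
step 10: r1 = -234, r2 = 13, r3 = 81
step 11: r1 = -315, r2 = 13, r3 = 81
step 12: r1 = -315, r2 = 4, r3 = 81
step 13: r1 = -315, r2 = 4, r3 = -81
The first disagreement with the printout is at step 1, where the value should be r3 = 9.

step 1, r3 = 9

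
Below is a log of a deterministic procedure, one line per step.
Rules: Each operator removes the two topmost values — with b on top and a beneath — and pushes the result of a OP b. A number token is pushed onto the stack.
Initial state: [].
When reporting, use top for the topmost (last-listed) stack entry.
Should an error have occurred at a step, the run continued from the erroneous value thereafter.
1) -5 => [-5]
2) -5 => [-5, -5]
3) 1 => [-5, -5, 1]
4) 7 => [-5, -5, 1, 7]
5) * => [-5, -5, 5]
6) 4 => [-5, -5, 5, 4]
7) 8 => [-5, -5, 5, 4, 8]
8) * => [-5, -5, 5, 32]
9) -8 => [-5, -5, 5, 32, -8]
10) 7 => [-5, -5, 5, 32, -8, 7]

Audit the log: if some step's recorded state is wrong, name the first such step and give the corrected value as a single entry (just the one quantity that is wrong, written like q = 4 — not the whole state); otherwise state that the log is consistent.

step 5, top = 7

Step 1: push -5: top = -5 — checks out.
Step 2: push -5: top = -5 — no discrepancy.
Step 3: push 1: top = 1 — exactly as logged.
Step 4: push 7: top = 7 — confirmed correct.
Step 5: 1 * 7 = 7 — first mismatch against the log.
First deviation found at step 5; the corrected entry is top = 7.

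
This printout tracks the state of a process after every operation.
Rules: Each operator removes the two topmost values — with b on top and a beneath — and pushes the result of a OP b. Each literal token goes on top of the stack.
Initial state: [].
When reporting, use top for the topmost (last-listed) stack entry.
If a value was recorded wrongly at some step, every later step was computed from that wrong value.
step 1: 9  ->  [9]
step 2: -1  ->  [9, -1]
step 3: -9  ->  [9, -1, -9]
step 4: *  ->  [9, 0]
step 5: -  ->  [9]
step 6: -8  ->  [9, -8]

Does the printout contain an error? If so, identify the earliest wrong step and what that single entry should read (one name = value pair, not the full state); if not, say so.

Recomputing the run from the initial state:
step 1: [9]
step 2: [9, -1]
step 3: [9, -1, -9]
step 4: [9, 9]
step 5: [0]
step 6: [0, -8]
The first disagreement with the printout is at step 4, where the value should be top = 9.

step 4, top = 9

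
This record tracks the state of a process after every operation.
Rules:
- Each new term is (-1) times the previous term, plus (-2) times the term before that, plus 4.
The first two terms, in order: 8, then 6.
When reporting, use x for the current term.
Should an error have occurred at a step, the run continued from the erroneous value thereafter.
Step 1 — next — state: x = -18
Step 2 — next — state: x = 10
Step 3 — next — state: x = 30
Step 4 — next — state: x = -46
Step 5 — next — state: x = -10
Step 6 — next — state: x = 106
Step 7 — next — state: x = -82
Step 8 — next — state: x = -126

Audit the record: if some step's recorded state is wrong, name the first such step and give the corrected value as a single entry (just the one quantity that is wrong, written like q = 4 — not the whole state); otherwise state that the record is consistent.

no error

Recomputing the run from the initial state:
step 1: x = -18
step 2: x = 10
step 3: x = 30
step 4: x = -46
step 5: x = -10
step 6: x = 106
step 7: x = -82
step 8: x = -126
This matches the record at every step.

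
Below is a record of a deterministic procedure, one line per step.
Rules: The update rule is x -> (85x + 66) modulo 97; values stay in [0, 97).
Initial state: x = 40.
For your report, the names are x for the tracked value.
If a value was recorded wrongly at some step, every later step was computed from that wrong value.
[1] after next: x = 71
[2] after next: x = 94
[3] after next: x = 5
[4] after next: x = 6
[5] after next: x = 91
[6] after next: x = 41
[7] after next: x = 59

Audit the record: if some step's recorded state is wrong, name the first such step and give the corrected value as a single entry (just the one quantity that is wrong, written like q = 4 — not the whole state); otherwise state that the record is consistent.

Step 1: x = (85*40 + 66) mod 97 = 71 — in agreement.
Step 2: x = (85*71 + 66) mod 97 = 87 — the entry is off here.
Conclusion: step 2 carries the first error; the entry should be x = 87.

step 2, x = 87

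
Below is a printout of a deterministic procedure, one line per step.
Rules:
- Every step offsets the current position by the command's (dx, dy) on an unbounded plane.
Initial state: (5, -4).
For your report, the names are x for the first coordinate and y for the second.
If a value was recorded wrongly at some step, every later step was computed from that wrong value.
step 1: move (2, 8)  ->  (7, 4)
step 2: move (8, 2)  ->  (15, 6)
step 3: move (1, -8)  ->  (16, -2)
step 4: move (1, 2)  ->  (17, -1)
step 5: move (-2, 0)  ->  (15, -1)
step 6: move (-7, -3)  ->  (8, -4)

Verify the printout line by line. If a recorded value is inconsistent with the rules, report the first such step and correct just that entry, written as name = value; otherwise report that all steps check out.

step 4, y = 0

step 1: x = 5 + (2) = 7, y = -4 + (8) = 4 -> no discrepancy
step 2: x = 7 + (8) = 15, y = 4 + (2) = 6 -> matches
step 3: x = 15 + (1) = 16, y = 6 + (-8) = -2 -> checks out
step 4: x = 16 + (1) = 17, y = -2 + (2) = 0 -> the recorded entry deviates here
First incorrect step: 4; the correct value is y = 0.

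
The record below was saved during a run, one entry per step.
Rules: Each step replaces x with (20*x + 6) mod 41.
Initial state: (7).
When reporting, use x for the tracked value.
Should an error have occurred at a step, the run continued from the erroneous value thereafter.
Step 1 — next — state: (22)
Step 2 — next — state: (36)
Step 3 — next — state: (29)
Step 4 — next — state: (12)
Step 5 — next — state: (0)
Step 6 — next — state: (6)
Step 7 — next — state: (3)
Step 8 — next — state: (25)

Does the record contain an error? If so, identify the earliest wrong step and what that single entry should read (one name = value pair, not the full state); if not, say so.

Recomputing the run from the initial state:
step 1: x = 23
step 2: x = 15
step 3: x = 19
step 4: x = 17
step 5: x = 18
step 6: x = 38
step 7: x = 28
step 8: x = 33
The first disagreement with the record is at step 1, where the value should be x = 23.

step 1, x = 23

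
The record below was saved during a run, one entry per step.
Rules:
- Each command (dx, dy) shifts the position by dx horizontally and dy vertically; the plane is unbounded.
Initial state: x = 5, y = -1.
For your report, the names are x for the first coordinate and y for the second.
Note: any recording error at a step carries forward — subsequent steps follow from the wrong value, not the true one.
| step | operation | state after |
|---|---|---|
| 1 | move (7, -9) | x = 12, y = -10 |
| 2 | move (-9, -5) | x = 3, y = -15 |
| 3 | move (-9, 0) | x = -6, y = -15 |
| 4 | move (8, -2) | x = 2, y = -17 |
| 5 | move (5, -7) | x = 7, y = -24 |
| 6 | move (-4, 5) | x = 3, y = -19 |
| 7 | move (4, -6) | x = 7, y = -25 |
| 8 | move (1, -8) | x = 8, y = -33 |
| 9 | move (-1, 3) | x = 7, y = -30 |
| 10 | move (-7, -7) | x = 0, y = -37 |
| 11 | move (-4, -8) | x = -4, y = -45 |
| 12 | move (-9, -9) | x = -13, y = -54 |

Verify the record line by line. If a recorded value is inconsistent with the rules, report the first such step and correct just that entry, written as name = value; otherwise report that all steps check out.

1. x = 5 + (7) = 12, y = -1 + (-9) = -10 (no discrepancy)
2. x = 12 + (-9) = 3, y = -10 + (-5) = -15 (agrees with the record)
3. x = 3 + (-9) = -6, y = -15 + (0) = -15 (exactly as logged)
4. x = -6 + (8) = 2, y = -15 + (-2) = -17 (same as recorded)
5. x = 2 + (5) = 7, y = -17 + (-7) = -24 (no discrepancy)
6. x = 7 + (-4) = 3, y = -24 + (5) = -19 (confirmed correct)
7. x = 3 + (4) = 7, y = -19 + (-6) = -25 (no discrepancy)
8. x = 7 + (1) = 8, y = -25 + (-8) = -33 (same as recorded)
9. x = 8 + (-1) = 7, y = -33 + (3) = -30 (agrees with the record)
10. x = 7 + (-7) = 0, y = -30 + (-7) = -37 (checks out)
11. x = 0 + (-4) = -4, y = -37 + (-8) = -45 (verified)
12. x = -4 + (-9) = -13, y = -45 + (-9) = -54 (verified)
The whole run recomputes cleanly — no discrepancies.

no error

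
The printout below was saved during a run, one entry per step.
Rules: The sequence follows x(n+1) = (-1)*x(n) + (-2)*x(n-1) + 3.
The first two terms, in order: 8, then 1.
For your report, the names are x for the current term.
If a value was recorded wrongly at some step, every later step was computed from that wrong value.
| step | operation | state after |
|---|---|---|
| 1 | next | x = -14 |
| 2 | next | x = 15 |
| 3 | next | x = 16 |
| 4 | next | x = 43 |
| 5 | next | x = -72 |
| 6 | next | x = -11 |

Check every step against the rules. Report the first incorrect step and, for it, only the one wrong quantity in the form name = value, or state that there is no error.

Step 1: x = -1*(1) + (-2)*(8) + (3) = -14 — same as recorded.
Step 2: x = -1*(-14) + (-2)*(1) + (3) = 15 — matches.
Step 3: x = -1*(15) + (-2)*(-14) + (3) = 16 — same as recorded.
Step 4: x = -1*(16) + (-2)*(15) + (3) = -43 — not what was recorded.
That makes step 4 the first incorrect line — x = -43 is what it should show.

step 4, x = -43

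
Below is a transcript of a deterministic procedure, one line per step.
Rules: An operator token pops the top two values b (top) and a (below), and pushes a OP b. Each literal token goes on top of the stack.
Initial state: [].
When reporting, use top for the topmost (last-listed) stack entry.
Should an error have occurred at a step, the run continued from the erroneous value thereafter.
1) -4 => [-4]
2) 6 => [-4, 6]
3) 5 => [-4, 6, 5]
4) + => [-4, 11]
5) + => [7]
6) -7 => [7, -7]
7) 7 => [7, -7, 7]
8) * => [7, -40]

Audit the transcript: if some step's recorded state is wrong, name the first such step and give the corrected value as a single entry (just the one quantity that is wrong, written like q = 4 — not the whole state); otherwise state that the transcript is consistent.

1. push -4: top = -4 (no discrepancy)
2. push 6: top = 6 (matches)
3. push 5: top = 5 (exactly as logged)
4. 6 + 5 = 11 (matches)
5. -4 + 11 = 7 (exactly as logged)
6. push -7: top = -7 (checks out)
7. push 7: top = 7 (checks out)
8. -7 * 7 = -49 (the recorded entry deviates here)
The audit stops at step 8: the recorded entry is wrong and should be top = -49.

step 8, top = -49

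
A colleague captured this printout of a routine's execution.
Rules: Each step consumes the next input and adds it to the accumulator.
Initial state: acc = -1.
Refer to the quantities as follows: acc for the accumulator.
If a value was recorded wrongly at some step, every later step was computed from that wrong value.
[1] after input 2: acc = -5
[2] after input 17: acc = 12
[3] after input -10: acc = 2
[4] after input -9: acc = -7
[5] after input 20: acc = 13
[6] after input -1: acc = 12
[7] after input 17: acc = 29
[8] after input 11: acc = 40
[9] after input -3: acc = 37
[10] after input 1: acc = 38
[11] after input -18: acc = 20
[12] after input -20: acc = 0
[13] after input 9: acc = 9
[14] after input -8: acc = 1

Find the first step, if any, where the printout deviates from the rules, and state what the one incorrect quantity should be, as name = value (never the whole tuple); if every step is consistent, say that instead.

1. acc = -1 + 2 = 1 (the recorded entry deviates here)
That makes step 1 the first incorrect line — acc = 1 is what it should show.

step 1, acc = 1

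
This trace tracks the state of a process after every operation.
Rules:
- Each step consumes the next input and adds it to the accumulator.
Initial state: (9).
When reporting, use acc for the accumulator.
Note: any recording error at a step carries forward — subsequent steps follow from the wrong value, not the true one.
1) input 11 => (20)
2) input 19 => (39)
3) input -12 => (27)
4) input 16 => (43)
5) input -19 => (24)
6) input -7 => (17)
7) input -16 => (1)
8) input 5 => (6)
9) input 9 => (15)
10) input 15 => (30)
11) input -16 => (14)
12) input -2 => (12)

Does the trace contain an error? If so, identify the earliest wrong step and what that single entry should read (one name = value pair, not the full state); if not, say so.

Recomputing the run from the initial state:
step 1: acc = 20
step 2: acc = 39
step 3: acc = 27
step 4: acc = 43
step 5: acc = 24
step 6: acc = 17
step 7: acc = 1
step 8: acc = 6
step 9: acc = 15
step 10: acc = 30
step 11: acc = 14
step 12: acc = 12
This matches the trace at every step.

no error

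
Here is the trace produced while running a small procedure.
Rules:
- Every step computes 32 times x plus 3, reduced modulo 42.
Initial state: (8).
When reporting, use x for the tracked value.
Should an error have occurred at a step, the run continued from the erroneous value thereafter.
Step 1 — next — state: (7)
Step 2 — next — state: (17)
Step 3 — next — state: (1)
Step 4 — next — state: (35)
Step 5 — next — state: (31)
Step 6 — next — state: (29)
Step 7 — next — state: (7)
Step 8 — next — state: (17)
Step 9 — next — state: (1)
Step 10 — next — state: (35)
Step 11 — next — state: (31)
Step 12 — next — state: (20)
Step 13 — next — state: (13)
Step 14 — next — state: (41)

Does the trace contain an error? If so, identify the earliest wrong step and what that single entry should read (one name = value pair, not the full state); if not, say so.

step 12, x = 29

Step 1: x = (32*8 + 3) mod 42 = 7 — agrees with the trace.
Step 2: x = (32*7 + 3) mod 42 = 17 — checks out.
Step 3: x = (32*17 + 3) mod 42 = 1 — exactly as logged.
Step 4: x = (32*1 + 3) mod 42 = 35 — exactly as logged.
Step 5: x = (32*35 + 3) mod 42 = 31 — consistent with the trace.
Step 6: x = (32*31 + 3) mod 42 = 29 — no discrepancy.
Step 7: x = (32*29 + 3) mod 42 = 7 — agrees with the trace.
Step 8: x = (32*7 + 3) mod 42 = 17 — in agreement.
Step 9: x = (32*17 + 3) mod 42 = 1 — in agreement.
Step 10: x = (32*1 + 3) mod 42 = 35 — exactly as logged.
Step 11: x = (32*35 + 3) mod 42 = 31 — agrees with the trace.
Step 12: x = (32*31 + 3) mod 42 = 29 — the trace has a different value.
That makes step 12 the first incorrect line — x = 29 is what it should show.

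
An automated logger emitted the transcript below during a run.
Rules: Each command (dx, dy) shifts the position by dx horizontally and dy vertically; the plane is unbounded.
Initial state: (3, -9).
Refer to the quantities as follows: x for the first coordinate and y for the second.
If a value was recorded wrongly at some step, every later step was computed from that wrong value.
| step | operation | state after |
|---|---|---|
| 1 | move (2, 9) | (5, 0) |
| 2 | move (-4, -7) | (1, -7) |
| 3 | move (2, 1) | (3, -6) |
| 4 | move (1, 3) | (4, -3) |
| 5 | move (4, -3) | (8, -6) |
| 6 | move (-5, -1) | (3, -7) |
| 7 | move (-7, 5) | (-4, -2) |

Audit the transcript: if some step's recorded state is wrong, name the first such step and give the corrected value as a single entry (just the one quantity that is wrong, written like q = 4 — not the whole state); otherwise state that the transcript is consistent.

Recomputing the run from the initial state:
step 1: x = 5, y = 0
step 2: x = 1, y = -7
step 3: x = 3, y = -6
step 4: x = 4, y = -3
step 5: x = 8, y = -6
step 6: x = 3, y = -7
step 7: x = -4, y = -2
This matches the transcript at every step.

no error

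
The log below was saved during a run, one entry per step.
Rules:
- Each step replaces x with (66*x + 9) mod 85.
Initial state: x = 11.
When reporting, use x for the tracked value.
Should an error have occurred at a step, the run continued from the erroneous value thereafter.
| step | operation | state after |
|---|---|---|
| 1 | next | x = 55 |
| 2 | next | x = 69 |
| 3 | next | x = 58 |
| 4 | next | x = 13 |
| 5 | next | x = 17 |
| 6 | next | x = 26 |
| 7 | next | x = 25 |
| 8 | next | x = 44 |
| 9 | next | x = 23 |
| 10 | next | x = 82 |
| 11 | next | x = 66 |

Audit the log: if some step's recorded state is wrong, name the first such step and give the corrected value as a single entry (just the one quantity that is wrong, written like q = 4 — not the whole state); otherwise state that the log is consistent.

step 4, x = 12

Recomputing the run from the initial state:
step 1: x = 55
step 2: x = 69
step 3: x = 58
step 4: x = 12
step 5: x = 36
step 6: x = 5
step 7: x = 84
step 8: x = 28
step 9: x = 72
step 10: x = 1
step 11: x = 75
The first disagreement with the log is at step 4, where the value should be x = 12.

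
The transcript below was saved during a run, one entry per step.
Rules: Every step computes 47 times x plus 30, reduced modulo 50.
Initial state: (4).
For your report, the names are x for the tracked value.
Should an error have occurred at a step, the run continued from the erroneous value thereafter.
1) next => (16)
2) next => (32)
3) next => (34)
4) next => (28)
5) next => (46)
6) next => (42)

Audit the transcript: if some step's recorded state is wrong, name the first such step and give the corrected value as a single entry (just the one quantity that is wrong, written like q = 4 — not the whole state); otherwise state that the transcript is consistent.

Recomputing the run from the initial state:
step 1: x = 18
step 2: x = 26
step 3: x = 2
step 4: x = 24
step 5: x = 8
step 6: x = 6
The first disagreement with the transcript is at step 1, where the value should be x = 18.

step 1, x = 18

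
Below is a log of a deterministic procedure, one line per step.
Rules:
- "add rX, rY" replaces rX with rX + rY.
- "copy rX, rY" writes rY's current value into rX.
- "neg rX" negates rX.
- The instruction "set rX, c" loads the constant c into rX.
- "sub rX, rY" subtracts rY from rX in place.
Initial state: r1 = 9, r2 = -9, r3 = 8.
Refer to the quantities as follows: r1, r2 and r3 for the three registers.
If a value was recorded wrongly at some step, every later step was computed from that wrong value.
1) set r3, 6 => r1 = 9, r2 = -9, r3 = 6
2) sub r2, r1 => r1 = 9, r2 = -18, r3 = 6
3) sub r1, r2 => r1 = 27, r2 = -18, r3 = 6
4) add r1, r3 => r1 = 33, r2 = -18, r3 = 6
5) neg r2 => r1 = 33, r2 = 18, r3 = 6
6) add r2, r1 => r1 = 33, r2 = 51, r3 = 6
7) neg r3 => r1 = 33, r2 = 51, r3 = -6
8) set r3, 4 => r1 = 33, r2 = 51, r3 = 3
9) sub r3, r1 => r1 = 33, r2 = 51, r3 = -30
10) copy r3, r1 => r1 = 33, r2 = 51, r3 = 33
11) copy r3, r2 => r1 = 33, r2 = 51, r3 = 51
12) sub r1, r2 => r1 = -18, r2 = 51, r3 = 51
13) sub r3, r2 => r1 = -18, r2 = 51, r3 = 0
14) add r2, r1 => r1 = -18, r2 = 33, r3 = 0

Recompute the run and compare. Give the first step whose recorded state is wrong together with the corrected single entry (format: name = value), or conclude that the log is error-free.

step 8, r3 = 4

Recomputing the run from the initial state:
step 1: r1 = 9, r2 = -9, r3 = 6
step 2: r1 = 9, r2 = -18, r3 = 6
step 3: r1 = 27, r2 = -18, r3 = 6
step 4: r1 = 33, r2 = -18, r3 = 6
step 5: r1 = 33, r2 = 18, r3 = 6
step 6: r1 = 33, r2 = 51, r3 = 6
step 7: r1 = 33, r2 = 51, r3 = -6
step 8: r1 = 33, r2 = 51, r3 = 4
step 9: r1 = 33, r2 = 51, r3 = -29
step 10: r1 = 33, r2 = 51, r3 = 33
step 11: r1 = 33, r2 = 51, r3 = 51
step 12: r1 = -18, r2 = 51, r3 = 51
step 13: r1 = -18, r2 = 51, r3 = 0
step 14: r1 = -18, r2 = 33, r3 = 0
The first disagreement with the log is at step 8, where the value should be r3 = 4.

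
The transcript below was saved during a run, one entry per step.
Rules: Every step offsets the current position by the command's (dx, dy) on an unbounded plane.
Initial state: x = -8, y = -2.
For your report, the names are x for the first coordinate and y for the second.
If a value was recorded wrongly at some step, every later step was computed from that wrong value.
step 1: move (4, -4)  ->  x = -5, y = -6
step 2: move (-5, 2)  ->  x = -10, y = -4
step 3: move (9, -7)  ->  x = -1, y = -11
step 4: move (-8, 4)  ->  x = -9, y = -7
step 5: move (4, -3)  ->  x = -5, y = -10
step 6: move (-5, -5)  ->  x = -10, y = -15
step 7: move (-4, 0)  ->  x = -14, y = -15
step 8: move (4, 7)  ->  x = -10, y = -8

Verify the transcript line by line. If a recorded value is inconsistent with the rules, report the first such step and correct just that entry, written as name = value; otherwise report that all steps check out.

Recomputing the run from the initial state:
step 1: x = -4, y = -6
step 2: x = -9, y = -4
step 3: x = 0, y = -11
step 4: x = -8, y = -7
step 5: x = -4, y = -10
step 6: x = -9, y = -15
step 7: x = -13, y = -15
step 8: x = -9, y = -8
The first disagreement with the transcript is at step 1, where the value should be x = -4.

step 1, x = -4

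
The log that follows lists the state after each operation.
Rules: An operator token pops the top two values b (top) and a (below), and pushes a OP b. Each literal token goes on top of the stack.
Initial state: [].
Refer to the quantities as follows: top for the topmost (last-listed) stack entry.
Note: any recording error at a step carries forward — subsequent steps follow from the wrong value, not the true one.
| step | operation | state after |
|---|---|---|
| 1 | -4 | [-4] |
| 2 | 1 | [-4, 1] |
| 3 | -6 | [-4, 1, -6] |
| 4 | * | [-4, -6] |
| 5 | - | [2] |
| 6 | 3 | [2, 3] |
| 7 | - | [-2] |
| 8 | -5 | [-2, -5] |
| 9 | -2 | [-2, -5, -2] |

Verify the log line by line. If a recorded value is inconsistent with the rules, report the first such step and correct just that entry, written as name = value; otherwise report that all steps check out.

step 7, top = -1

Recomputing the run from the initial state:
step 1: [-4]
step 2: [-4, 1]
step 3: [-4, 1, -6]
step 4: [-4, -6]
step 5: [2]
step 6: [2, 3]
step 7: [-1]
step 8: [-1, -5]
step 9: [-1, -5, -2]
The first disagreement with the log is at step 7, where the value should be top = -1.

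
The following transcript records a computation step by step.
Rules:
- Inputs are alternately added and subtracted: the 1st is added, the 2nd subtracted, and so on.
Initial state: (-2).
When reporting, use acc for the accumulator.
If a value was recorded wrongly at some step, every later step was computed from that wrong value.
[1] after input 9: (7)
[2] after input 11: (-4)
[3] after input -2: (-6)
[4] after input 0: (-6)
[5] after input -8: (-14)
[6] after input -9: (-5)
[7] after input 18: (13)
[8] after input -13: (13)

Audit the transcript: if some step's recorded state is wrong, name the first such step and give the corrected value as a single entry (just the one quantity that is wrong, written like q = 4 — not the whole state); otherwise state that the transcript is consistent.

step 8, acc = 26

Recomputing the run from the initial state:
step 1: acc = 7
step 2: acc = -4
step 3: acc = -6
step 4: acc = -6
step 5: acc = -14
step 6: acc = -5
step 7: acc = 13
step 8: acc = 26
The first disagreement with the transcript is at step 8, where the value should be acc = 26.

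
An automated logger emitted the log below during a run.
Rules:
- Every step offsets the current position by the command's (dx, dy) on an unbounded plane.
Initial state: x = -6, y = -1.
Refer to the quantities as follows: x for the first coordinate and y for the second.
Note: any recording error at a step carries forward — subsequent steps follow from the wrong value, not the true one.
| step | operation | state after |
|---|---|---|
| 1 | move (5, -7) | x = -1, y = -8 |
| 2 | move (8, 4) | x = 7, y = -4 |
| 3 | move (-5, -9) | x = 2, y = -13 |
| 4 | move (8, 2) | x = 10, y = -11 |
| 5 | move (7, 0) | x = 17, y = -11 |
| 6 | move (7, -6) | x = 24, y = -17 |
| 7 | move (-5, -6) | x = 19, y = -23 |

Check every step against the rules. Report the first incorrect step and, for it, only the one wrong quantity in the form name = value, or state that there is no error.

Recomputing the run from the initial state:
step 1: x = -1, y = -8
step 2: x = 7, y = -4
step 3: x = 2, y = -13
step 4: x = 10, y = -11
step 5: x = 17, y = -11
step 6: x = 24, y = -17
step 7: x = 19, y = -23
This matches the log at every step.

no error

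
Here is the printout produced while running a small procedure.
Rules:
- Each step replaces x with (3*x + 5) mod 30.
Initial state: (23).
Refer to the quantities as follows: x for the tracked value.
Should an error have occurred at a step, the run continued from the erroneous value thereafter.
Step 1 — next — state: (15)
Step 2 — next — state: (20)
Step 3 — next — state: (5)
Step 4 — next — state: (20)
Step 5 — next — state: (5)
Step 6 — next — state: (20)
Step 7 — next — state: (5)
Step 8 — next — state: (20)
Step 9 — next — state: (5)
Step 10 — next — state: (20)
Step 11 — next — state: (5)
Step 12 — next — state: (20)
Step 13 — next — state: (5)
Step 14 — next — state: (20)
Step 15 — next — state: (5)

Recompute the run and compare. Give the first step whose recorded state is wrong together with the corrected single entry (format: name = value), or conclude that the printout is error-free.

step 1, x = 14

Recomputing the run from the initial state:
step 1: x = 14
step 2: x = 17
step 3: x = 26
step 4: x = 23
step 5: x = 14
step 6: x = 17
step 7: x = 26
step 8: x = 23
step 9: x = 14
step 10: x = 17
step 11: x = 26
step 12: x = 23
step 13: x = 14
step 14: x = 17
step 15: x = 26
The first disagreement with the printout is at step 1, where the value should be x = 14.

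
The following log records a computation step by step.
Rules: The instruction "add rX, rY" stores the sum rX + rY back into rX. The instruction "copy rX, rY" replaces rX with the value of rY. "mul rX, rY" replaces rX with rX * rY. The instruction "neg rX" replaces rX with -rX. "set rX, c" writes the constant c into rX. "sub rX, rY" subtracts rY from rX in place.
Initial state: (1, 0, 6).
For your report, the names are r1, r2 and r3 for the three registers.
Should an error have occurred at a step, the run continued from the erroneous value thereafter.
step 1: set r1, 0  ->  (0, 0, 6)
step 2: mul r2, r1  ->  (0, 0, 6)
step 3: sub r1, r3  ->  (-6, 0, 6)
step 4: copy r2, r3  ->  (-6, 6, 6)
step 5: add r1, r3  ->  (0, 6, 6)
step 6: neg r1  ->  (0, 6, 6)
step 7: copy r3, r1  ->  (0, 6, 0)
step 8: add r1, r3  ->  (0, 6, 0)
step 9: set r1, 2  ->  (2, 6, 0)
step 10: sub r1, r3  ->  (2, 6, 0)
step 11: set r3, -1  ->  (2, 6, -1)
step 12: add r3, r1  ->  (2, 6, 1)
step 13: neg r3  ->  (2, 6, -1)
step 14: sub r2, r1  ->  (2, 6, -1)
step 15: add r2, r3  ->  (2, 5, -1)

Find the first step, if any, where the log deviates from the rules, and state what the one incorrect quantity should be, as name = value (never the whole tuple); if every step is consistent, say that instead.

Recomputing the run from the initial state:
step 1: r1 = 0, r2 = 0, r3 = 6
step 2: r1 = 0, r2 = 0, r3 = 6
step 3: r1 = -6, r2 = 0, r3 = 6
step 4: r1 = -6, r2 = 6, r3 = 6
step 5: r1 = 0, r2 = 6, r3 = 6
step 6: r1 = 0, r2 = 6, r3 = 6
step 7: r1 = 0, r2 = 6, r3 = 0
step 8: r1 = 0, r2 = 6, r3 = 0
step 9: r1 = 2, r2 = 6, r3 = 0
step 10: r1 = 2, r2 = 6, r3 = 0
step 11: r1 = 2, r2 = 6, r3 = -1
step 12: r1 = 2, r2 = 6, r3 = 1
step 13: r1 = 2, r2 = 6, r3 = -1
step 14: r1 = 2, r2 = 4, r3 = -1
step 15: r1 = 2, r2 = 3, r3 = -1
The first disagreement with the log is at step 14, where the value should be r2 = 4.

step 14, r2 = 4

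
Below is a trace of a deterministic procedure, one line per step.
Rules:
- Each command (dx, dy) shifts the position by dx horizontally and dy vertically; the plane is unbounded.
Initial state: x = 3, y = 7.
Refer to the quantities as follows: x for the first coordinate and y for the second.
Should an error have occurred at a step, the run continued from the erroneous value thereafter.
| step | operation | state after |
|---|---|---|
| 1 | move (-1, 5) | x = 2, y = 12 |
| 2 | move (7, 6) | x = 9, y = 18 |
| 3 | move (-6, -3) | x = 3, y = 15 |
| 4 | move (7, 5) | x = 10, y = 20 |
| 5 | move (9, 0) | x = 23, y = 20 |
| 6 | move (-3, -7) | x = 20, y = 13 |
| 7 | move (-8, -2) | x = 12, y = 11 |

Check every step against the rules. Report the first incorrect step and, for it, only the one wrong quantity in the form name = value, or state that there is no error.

step 5, x = 19

Step 1: x = 3 + (-1) = 2, y = 7 + (5) = 12 — exactly as logged.
Step 2: x = 2 + (7) = 9, y = 12 + (6) = 18 — in agreement.
Step 3: x = 9 + (-6) = 3, y = 18 + (-3) = 15 — checks out.
Step 4: x = 3 + (7) = 10, y = 15 + (5) = 20 — same as recorded.
Step 5: x = 10 + (9) = 19, y = 20 + (0) = 20 — the entry is off here.
So the first discrepancy is step 5, where the right value is x = 19.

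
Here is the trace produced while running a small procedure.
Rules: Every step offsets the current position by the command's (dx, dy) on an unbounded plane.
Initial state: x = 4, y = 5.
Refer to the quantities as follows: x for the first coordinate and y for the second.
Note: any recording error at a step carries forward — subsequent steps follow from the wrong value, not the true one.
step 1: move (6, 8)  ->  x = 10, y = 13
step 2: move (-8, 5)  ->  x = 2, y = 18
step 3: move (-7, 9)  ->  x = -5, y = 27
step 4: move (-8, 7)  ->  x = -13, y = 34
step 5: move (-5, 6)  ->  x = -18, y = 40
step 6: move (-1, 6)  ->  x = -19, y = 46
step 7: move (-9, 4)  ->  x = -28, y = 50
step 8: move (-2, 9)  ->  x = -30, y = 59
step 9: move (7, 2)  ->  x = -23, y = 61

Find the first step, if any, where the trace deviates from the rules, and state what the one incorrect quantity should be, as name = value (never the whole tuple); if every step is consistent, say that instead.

no error

Recomputing the run from the initial state:
step 1: x = 10, y = 13
step 2: x = 2, y = 18
step 3: x = -5, y = 27
step 4: x = -13, y = 34
step 5: x = -18, y = 40
step 6: x = -19, y = 46
step 7: x = -28, y = 50
step 8: x = -30, y = 59
step 9: x = -23, y = 61
This matches the trace at every step.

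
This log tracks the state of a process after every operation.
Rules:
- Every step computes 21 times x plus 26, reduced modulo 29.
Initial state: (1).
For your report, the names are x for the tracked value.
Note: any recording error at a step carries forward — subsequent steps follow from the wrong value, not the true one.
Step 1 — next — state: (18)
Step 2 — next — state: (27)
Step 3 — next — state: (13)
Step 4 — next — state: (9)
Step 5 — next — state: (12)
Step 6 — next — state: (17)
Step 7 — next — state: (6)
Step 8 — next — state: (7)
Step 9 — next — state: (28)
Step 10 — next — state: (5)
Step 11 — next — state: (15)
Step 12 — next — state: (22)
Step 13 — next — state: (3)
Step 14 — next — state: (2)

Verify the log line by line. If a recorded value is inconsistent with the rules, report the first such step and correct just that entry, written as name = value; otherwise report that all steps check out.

step 13, x = 24

step 1: x = (21*1 + 26) mod 29 = 18 -> no discrepancy
step 2: x = (21*18 + 26) mod 29 = 27 -> matches
step 3: x = (21*27 + 26) mod 29 = 13 -> matches
step 4: x = (21*13 + 26) mod 29 = 9 -> checks out
step 5: x = (21*9 + 26) mod 29 = 12 -> confirmed correct
step 6: x = (21*12 + 26) mod 29 = 17 -> checks out
step 7: x = (21*17 + 26) mod 29 = 6 -> confirmed correct
step 8: x = (21*6 + 26) mod 29 = 7 -> checks out
step 9: x = (21*7 + 26) mod 29 = 28 -> verified
step 10: x = (21*28 + 26) mod 29 = 5 -> checks out
step 11: x = (21*5 + 26) mod 29 = 15 -> in agreement
step 12: x = (21*15 + 26) mod 29 = 22 -> matches
step 13: x = (21*22 + 26) mod 29 = 24 -> this is not what the log shows
That makes step 13 the first incorrect line — x = 24 is what it should show.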